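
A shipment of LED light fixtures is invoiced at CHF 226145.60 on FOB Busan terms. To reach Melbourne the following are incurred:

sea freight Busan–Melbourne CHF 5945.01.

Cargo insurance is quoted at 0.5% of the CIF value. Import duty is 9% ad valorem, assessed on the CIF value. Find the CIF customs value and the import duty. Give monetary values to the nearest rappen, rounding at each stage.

CIF value: CHF 233256.89; import duty: CHF 20993.12

Let C be the CIF value. C = FOB price + freight + 0.5% × C
C − 0.5% × C = 226145.60 + 5945.01
0.995 × C = 232090.61
C = 232090.61 / 0.995 = 233256.89
Insurance premium = 0.5% × 233256.89 = 1166.28
Import duty = 233256.89 × 9% = 20993.12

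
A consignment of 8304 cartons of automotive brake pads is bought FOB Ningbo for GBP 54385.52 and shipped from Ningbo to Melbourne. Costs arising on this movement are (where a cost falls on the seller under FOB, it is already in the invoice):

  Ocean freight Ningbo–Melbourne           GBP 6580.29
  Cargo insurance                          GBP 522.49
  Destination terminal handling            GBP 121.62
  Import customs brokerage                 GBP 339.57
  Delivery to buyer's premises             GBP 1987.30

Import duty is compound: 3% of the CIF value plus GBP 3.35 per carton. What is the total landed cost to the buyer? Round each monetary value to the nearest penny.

FOB: the seller bears costs until goods are on board at the origin port; the buyer bears freight, insurance and all costs thereafter.
CIF value = FOB price + freight + insurance = 54385.52 + 6580.29 + 522.49 = 61488.30
Ad valorem component: 61488.30 × 3% = 1844.65
Specific component: 8304 × 3.35 = 27818.40
Import duty = 1844.65 + 27818.40 = 29663.05
Buyer bears: freight 6580.29 + insurance 522.49 + destination terminal 121.62 + brokerage 339.57 + delivery 1987.30 + duty 29663.05 = 39214.32
Landed cost = invoice 54385.52 + 39214.32 = 93599.84

Total landed cost: GBP 93599.84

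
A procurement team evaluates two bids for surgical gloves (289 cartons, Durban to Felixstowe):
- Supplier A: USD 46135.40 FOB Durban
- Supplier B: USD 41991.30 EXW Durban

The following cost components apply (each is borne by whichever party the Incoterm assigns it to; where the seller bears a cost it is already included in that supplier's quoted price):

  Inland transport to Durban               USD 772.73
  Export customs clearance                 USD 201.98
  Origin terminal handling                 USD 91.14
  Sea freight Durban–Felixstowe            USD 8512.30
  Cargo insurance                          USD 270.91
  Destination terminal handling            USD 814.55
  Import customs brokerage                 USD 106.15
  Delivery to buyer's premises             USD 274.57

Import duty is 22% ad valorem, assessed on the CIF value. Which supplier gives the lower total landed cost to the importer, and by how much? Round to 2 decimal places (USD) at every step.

Supplier B is cheaper by USD 3755.46

Supplier A (FOB):
CIF value = FOB price + freight + insurance = 46135.40 + 8512.30 + 270.91 = 54918.61
Import duty = 54918.61 × 22% = 12082.09
Buyer bears (A): 8512.30 + 270.91 + 814.55 + 106.15 + 274.57 = 9978.48
Landed cost (A) = invoice 46135.40 + 9978.48 + duty 12082.09 = 68195.97
Supplier B (EXW):
CIF value = EXW price + inland to port + export clearance + origin terminal + freight + insurance = 41991.30 + 772.73 + 201.98 + 91.14 + 8512.30 + 270.91 = 51840.36
Import duty = 51840.36 × 22% = 11404.88
Buyer bears (B): 772.73 + 201.98 + 91.14 + 8512.30 + 270.91 + 814.55 + 106.15 + 274.57 = 11044.33
Landed cost (B) = invoice 41991.30 + 11044.33 + duty 11404.88 = 64440.51
Difference = |68195.97 − 64440.51| = 3755.46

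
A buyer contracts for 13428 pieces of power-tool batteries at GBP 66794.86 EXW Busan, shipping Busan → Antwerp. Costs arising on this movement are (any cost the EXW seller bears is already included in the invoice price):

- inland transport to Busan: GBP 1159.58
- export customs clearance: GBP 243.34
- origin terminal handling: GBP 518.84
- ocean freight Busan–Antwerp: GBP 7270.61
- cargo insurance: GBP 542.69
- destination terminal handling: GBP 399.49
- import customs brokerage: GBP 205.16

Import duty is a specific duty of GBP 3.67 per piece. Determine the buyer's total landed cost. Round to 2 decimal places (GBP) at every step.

EXW: the seller makes goods available at their premises; the buyer bears all onward costs.
CIF value = EXW price + inland to port + export clearance + origin terminal + freight + insurance = 66794.86 + 1159.58 + 243.34 + 518.84 + 7270.61 + 542.69 = 76529.92
Import duty = 13428 × 3.67 = 49280.76
Buyer bears: inland to port 1159.58 + export clearance 243.34 + origin terminal 518.84 + freight 7270.61 + insurance 542.69 + destination terminal 399.49 + brokerage 205.16 + duty 49280.76 = 59620.47
Landed cost = invoice 66794.86 + 59620.47 = 126415.33

Total landed cost: GBP 126415.33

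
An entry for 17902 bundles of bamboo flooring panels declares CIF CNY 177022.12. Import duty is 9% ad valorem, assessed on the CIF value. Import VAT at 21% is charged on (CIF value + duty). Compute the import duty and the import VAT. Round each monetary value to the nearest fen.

Import duty: CNY 15931.99; import VAT: CNY 40520.36

Import duty = 177022.12 × 9% = 15931.99
VAT base = CIF + duty = 177022.12 + 15931.99 = 192954.11
Import VAT = 192954.11 × 21% = 40520.36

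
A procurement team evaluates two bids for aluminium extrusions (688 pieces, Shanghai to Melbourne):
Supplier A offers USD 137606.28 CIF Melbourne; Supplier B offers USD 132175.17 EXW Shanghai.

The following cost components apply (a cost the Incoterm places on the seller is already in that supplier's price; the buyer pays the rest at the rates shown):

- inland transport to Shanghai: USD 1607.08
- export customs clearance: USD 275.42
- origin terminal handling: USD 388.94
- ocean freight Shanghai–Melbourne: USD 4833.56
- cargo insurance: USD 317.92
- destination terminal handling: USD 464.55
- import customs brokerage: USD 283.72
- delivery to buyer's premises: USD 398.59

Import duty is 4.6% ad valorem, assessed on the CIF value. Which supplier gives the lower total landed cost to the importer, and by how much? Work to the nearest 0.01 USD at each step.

Supplier A is cheaper by USD 2083.43

Supplier A (CIF):
The CIF price already equals the CIF value: 137606.28
Import duty = 137606.28 × 4.6% = 6329.89
Buyer bears (A): 464.55 + 283.72 + 398.59 = 1146.86
Landed cost (A) = invoice 137606.28 + 1146.86 + duty 6329.89 = 145083.03
Supplier B (EXW):
CIF value = EXW price + inland to port + export clearance + origin terminal + freight + insurance = 132175.17 + 1607.08 + 275.42 + 388.94 + 4833.56 + 317.92 = 139598.09
Import duty = 139598.09 × 4.6% = 6421.51
Buyer bears (B): 1607.08 + 275.42 + 388.94 + 4833.56 + 317.92 + 464.55 + 283.72 + 398.59 = 8569.78
Landed cost (B) = invoice 132175.17 + 8569.78 + duty 6421.51 = 147166.46
Difference = |145083.03 − 147166.46| = 2083.43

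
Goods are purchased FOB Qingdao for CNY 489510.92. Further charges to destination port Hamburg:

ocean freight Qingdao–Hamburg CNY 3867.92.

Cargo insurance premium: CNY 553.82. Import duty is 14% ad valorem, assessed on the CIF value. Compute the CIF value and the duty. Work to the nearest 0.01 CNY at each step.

CIF value: CNY 493932.66; import duty: CNY 69150.57

CIF = FOB price + freight + insurance
CIF = 489510.92 + 3867.92 + 553.82 = 493932.66
Import duty = 493932.66 × 14% = 69150.57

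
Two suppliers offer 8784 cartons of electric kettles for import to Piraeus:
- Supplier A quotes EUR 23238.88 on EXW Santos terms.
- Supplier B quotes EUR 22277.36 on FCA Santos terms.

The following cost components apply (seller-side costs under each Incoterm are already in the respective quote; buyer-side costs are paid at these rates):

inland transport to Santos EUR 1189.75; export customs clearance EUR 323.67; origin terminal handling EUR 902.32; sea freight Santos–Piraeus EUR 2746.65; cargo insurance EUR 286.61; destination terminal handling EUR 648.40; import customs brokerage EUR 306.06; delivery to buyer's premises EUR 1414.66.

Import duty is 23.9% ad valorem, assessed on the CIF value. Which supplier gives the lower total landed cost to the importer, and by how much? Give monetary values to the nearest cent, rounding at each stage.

Supplier A (EXW):
CIF value = EXW price + inland to port + export clearance + origin terminal + freight + insurance = 23238.88 + 1189.75 + 323.67 + 902.32 + 2746.65 + 286.61 = 28687.88
Import duty = 28687.88 × 23.9% = 6856.40
Buyer bears (A): 1189.75 + 323.67 + 902.32 + 2746.65 + 286.61 + 648.40 + 306.06 + 1414.66 = 7818.12
Landed cost (A) = invoice 23238.88 + 7818.12 + duty 6856.40 = 37913.40
Supplier B (FCA):
CIF value = FCA price + origin terminal + freight + insurance = 22277.36 + 902.32 + 2746.65 + 286.61 = 26212.94
Import duty = 26212.94 × 23.9% = 6264.89
Buyer bears (B): 902.32 + 2746.65 + 286.61 + 648.40 + 306.06 + 1414.66 = 6304.70
Landed cost (B) = invoice 22277.36 + 6304.70 + duty 6264.89 = 34846.95
Difference = |37913.40 − 34846.95| = 3066.45

Supplier B is cheaper by EUR 3066.45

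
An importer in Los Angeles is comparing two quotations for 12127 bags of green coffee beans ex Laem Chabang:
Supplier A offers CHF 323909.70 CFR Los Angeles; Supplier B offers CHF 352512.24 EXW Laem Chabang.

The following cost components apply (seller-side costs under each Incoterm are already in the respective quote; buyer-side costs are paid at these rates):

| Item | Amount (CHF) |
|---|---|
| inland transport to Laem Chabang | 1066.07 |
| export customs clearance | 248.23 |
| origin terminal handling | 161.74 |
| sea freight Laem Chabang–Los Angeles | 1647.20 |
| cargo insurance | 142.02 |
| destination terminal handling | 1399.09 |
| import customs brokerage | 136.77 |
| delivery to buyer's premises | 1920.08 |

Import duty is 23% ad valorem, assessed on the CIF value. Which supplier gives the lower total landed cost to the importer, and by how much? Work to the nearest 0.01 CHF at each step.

Supplier A is cheaper by CHF 39022.71

Supplier A (CFR):
CIF value = CFR price + insurance = 323909.70 + 142.02 = 324051.72
Import duty = 324051.72 × 23% = 74531.90
Buyer bears (A): 142.02 + 1399.09 + 136.77 + 1920.08 = 3597.96
Landed cost (A) = invoice 323909.70 + 3597.96 + duty 74531.90 = 402039.56
Supplier B (EXW):
CIF value = EXW price + inland to port + export clearance + origin terminal + freight + insurance = 352512.24 + 1066.07 + 248.23 + 161.74 + 1647.20 + 142.02 = 355777.50
Import duty = 355777.50 × 23% = 81828.83
Buyer bears (B): 1066.07 + 248.23 + 161.74 + 1647.20 + 142.02 + 1399.09 + 136.77 + 1920.08 = 6721.20
Landed cost (B) = invoice 352512.24 + 6721.20 + duty 81828.83 = 441062.27
Difference = |402039.56 − 441062.27| = 39022.71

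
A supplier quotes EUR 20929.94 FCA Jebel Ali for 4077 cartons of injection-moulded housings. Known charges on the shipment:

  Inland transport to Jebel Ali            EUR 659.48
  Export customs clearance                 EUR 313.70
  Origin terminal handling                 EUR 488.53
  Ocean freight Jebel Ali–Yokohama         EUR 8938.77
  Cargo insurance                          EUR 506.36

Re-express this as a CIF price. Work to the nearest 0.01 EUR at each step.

Not relevant to the conversion: export clearance, inland to port — on the seller under both FCA and CIF; already in the FCA price and stays in the CIF price.
From FCA to CIF, the seller additionally bears: origin terminal, freight, insurance.
CIF price = 20929.94 + 488.53 + 8938.77 + 506.36 = 30863.60

CIF price: EUR 30863.60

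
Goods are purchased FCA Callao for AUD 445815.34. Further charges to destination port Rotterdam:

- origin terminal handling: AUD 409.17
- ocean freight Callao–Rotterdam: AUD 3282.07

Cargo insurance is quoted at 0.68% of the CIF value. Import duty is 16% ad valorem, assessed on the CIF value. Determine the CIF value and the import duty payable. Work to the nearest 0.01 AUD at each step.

Let C be the CIF value. C = FCA price + pre-shipment costs + freight + 0.68% × C
C − 0.68% × C = 445815.34 + 409.17 + 3282.07
0.9932 × C = 449506.58
C = 449506.58 / 0.9932 = 452584.15
Insurance premium = 0.68% × 452584.15 = 3077.57
Import duty = 452584.15 × 16% = 72413.46

CIF value: AUD 452584.15; import duty: AUD 72413.46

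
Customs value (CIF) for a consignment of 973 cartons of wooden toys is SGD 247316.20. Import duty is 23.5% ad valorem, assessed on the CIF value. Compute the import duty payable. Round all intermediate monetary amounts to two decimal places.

Import duty: SGD 58119.31

Import duty = 247316.20 × 23.5% = 58119.31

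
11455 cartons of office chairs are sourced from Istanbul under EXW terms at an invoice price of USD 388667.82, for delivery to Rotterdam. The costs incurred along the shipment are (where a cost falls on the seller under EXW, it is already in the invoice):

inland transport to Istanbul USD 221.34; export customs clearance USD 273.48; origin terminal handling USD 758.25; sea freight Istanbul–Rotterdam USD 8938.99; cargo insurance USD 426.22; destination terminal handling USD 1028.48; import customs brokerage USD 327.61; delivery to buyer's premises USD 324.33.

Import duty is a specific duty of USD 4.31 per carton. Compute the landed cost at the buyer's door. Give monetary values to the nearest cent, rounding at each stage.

Total landed cost: USD 450337.57

EXW: the seller makes goods available at their premises; the buyer bears all onward costs.
CIF value = EXW price + inland to port + export clearance + origin terminal + freight + insurance = 388667.82 + 221.34 + 273.48 + 758.25 + 8938.99 + 426.22 = 399286.10
Import duty = 11455 × 4.31 = 49371.05
Buyer bears: inland to port 221.34 + export clearance 273.48 + origin terminal 758.25 + freight 8938.99 + insurance 426.22 + destination terminal 1028.48 + brokerage 327.61 + delivery 324.33 + duty 49371.05 = 61669.75
Landed cost = invoice 388667.82 + 61669.75 = 450337.57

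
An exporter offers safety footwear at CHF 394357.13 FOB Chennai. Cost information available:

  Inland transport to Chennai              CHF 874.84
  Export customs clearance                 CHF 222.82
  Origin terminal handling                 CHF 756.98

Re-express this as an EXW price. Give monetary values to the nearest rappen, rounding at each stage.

EXW price: CHF 392502.49

From FOB to EXW, the seller no longer bears: inland to port, export clearance, origin terminal.
EXW price = 394357.13 − 874.84 − 222.82 − 756.98 = 392502.49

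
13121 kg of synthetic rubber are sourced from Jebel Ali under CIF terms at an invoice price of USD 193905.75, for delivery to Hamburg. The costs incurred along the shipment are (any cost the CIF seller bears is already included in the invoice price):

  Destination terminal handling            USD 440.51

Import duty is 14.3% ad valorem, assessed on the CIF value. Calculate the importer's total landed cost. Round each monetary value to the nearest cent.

CIF: the seller pays costs through ocean freight and marine insurance to the destination port.
The CIF price already equals the CIF value: 193905.75
Import duty = 193905.75 × 14.3% = 27728.52
Buyer bears: destination terminal 440.51 + duty 27728.52 = 28169.03
Landed cost = invoice 193905.75 + 28169.03 = 222074.78

Total landed cost: USD 222074.78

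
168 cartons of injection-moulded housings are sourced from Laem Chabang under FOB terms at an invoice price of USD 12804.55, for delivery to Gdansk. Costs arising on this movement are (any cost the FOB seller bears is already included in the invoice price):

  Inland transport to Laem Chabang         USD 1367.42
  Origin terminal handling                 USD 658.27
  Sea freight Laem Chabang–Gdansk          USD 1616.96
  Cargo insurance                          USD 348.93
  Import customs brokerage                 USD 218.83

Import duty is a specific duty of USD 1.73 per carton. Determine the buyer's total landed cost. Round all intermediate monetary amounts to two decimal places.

FOB: the seller bears costs until goods are on board at the origin port; the buyer bears freight, insurance and all costs thereafter.
Already in the invoice (seller's account under FOB): inland to port, origin terminal — exclude.
CIF value = FOB price + freight + insurance = 12804.55 + 1616.96 + 348.93 = 14770.44
Import duty = 168 × 1.73 = 290.64
Buyer bears: freight 1616.96 + insurance 348.93 + brokerage 218.83 + duty 290.64 = 2475.36
Landed cost = invoice 12804.55 + 2475.36 = 15279.91

Total landed cost: USD 15279.91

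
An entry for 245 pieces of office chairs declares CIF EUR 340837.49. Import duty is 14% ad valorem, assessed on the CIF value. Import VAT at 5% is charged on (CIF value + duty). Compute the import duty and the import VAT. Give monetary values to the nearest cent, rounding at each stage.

Import duty: EUR 47717.25; import VAT: EUR 19427.74

Import duty = 340837.49 × 14% = 47717.25
VAT base = CIF + duty = 340837.49 + 47717.25 = 388554.74
Import VAT = 388554.74 × 5% = 19427.74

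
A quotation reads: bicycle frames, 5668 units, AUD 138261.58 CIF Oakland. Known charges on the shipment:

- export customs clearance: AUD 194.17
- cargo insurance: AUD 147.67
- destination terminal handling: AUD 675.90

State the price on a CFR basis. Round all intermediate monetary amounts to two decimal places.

Not relevant to the conversion: export clearance — on the seller under both CIF and CFR; already in the CIF price and stays in the CFR price. destination terminal — on the buyer under both terms; not part of either seller's price.
From CIF to CFR, the seller no longer bears: insurance.
CFR price = 138261.58 − 147.67 = 138113.91

CFR price: AUD 138113.91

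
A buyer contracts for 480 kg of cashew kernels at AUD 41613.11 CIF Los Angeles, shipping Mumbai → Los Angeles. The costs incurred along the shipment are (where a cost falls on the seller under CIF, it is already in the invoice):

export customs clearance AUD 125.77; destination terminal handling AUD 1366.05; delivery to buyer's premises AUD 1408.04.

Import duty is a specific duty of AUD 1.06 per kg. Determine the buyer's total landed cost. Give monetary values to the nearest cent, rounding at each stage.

CIF: the seller pays costs through ocean freight and marine insurance to the destination port.
Already in the invoice (seller's account under CIF): export clearance — exclude.
The CIF price already equals the CIF value: 41613.11
Import duty = 480 × 1.06 = 508.80
Buyer bears: destination terminal 1366.05 + delivery 1408.04 + duty 508.80 = 3282.89
Landed cost = invoice 41613.11 + 3282.89 = 44896.00

Total landed cost: AUD 44896.00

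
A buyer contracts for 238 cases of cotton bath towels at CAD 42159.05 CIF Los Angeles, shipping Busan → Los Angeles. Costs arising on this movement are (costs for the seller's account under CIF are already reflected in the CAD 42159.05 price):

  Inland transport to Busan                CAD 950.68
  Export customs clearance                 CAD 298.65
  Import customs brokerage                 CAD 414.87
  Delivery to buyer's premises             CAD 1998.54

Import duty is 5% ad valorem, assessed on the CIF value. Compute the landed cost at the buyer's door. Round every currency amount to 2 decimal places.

Total landed cost: CAD 46680.41

CIF: the seller pays costs through ocean freight and marine insurance to the destination port.
Already in the invoice (seller's account under CIF): inland to port, export clearance — exclude.
The CIF price already equals the CIF value: 42159.05
Import duty = 42159.05 × 5% = 2107.95
Buyer bears: brokerage 414.87 + delivery 1998.54 + duty 2107.95 = 4521.36
Landed cost = invoice 42159.05 + 4521.36 = 46680.41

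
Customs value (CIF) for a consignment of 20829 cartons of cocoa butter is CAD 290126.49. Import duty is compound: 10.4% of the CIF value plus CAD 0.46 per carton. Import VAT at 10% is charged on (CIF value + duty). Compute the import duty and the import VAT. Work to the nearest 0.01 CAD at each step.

Ad valorem component: 290126.49 × 10.4% = 30173.15
Specific component: 20829 × 0.46 = 9581.34
Import duty = 30173.15 + 9581.34 = 39754.49
VAT base = CIF + duty = 290126.49 + 39754.49 = 329880.98
Import VAT = 329880.98 × 10% = 32988.10

Import duty: CAD 39754.49; import VAT: CAD 32988.10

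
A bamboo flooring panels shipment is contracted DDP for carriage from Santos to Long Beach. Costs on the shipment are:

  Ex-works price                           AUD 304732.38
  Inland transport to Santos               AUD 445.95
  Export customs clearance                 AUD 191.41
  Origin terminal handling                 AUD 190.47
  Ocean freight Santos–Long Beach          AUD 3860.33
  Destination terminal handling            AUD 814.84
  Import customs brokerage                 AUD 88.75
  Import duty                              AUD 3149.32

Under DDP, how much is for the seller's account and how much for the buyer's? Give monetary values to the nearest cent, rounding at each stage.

Seller: AUD 313473.45; buyer: AUD 0.00

DDP: the seller bears all costs including import duty.
Seller's account: goods 304732.38 + inland to port 445.95 + export clearance 191.41 + origin terminal 190.47 + freight 3860.33 + destination terminal 814.84 + brokerage 88.75 + duty 3149.32 = 313473.45
Buyer's account: 0.00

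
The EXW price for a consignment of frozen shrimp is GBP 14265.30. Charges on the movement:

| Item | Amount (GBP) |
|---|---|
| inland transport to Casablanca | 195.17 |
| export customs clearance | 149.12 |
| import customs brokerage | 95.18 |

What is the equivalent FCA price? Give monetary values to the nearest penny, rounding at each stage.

FCA price: GBP 14609.59

Not relevant to the conversion: brokerage — on the buyer under both terms; not part of either seller's price.
From EXW to FCA, the seller additionally bears: inland to port, export clearance.
FCA price = 14265.30 + 195.17 + 149.12 = 14609.59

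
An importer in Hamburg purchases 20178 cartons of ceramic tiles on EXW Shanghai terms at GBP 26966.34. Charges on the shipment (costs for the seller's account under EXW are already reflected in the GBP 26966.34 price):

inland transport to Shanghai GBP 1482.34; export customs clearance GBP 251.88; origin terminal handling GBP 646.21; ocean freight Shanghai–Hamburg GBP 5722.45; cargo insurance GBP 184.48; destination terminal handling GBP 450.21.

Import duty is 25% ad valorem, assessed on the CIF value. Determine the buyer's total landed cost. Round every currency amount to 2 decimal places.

Total landed cost: GBP 44517.34

EXW: the seller makes goods available at their premises; the buyer bears all onward costs.
CIF value = EXW price + inland to port + export clearance + origin terminal + freight + insurance = 26966.34 + 1482.34 + 251.88 + 646.21 + 5722.45 + 184.48 = 35253.70
Import duty = 35253.70 × 25% = 8813.43
Buyer bears: inland to port 1482.34 + export clearance 251.88 + origin terminal 646.21 + freight 5722.45 + insurance 184.48 + destination terminal 450.21 + duty 8813.43 = 17551.00
Landed cost = invoice 26966.34 + 17551.00 = 44517.34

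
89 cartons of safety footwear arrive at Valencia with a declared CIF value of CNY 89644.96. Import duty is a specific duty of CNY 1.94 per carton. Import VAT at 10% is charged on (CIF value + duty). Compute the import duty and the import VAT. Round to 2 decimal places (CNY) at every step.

Import duty: CNY 172.66; import VAT: CNY 8981.76

Import duty = 89 × 1.94 = 172.66
VAT base = CIF + duty = 89644.96 + 172.66 = 89817.62
Import VAT = 89817.62 × 10% = 8981.76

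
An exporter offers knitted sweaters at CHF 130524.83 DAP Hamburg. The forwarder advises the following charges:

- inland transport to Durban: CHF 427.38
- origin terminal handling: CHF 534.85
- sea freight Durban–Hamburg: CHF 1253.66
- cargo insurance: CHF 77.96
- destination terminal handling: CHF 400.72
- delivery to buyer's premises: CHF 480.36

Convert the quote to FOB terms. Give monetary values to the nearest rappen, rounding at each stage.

FOB price: CHF 128312.13

Not relevant to the conversion: inland to port, origin terminal — on the seller under both DAP and FOB; already in the DAP price and stays in the FOB price.
From DAP to FOB, the seller no longer bears: freight, insurance, destination terminal, delivery.
FOB price = 130524.83 − 1253.66 − 77.96 − 400.72 − 480.36 = 128312.13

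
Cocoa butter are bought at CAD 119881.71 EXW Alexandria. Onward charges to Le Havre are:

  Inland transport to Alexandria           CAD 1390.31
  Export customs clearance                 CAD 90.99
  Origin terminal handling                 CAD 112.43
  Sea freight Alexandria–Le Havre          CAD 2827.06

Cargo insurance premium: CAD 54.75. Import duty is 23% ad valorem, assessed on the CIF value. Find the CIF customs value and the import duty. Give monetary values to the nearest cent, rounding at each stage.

CIF value: CAD 124357.25; import duty: CAD 28602.17

CIF = EXW price + pre-shipment costs + freight + insurance
CIF = 119881.71 + 1390.31 + 90.99 + 112.43 + 2827.06 + 54.75 = 124357.25
Import duty = 124357.25 × 23% = 28602.17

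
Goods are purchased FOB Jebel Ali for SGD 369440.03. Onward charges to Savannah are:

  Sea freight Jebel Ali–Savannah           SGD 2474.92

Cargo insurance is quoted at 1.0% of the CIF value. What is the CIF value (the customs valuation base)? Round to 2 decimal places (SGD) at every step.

CIF value: SGD 375671.67

Let C be the CIF value. C = FOB price + freight + 1.0% × C
C − 1.0% × C = 369440.03 + 2474.92
0.99 × C = 371914.95
C = 371914.95 / 0.99 = 375671.67
Insurance premium = 1.0% × 375671.67 = 3756.72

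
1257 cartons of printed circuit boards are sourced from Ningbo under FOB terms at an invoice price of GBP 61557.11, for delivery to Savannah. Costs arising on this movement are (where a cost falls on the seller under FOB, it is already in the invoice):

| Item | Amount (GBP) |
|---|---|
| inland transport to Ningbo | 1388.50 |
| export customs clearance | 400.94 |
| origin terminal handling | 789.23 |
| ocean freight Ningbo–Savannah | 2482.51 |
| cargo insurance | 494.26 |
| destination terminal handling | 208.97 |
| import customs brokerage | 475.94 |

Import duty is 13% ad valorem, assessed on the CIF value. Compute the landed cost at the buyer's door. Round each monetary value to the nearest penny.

FOB: the seller bears costs until goods are on board at the origin port; the buyer bears freight, insurance and all costs thereafter.
Already in the invoice (seller's account under FOB): inland to port, export clearance, origin terminal — exclude.
CIF value = FOB price + freight + insurance = 61557.11 + 2482.51 + 494.26 = 64533.88
Import duty = 64533.88 × 13% = 8389.40
Buyer bears: freight 2482.51 + insurance 494.26 + destination terminal 208.97 + brokerage 475.94 + duty 8389.40 = 12051.08
Landed cost = invoice 61557.11 + 12051.08 = 73608.19

Total landed cost: GBP 73608.19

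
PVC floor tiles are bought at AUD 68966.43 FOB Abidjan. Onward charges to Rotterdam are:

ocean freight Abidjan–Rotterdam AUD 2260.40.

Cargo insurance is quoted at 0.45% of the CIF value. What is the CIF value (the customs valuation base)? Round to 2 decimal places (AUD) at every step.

Let C be the CIF value. C = FOB price + freight + 0.45% × C
C − 0.45% × C = 68966.43 + 2260.40
0.9955 × C = 71226.83
C = 71226.83 / 0.9955 = 71548.80
Insurance premium = 0.45% × 71548.80 = 321.97

CIF value: AUD 71548.80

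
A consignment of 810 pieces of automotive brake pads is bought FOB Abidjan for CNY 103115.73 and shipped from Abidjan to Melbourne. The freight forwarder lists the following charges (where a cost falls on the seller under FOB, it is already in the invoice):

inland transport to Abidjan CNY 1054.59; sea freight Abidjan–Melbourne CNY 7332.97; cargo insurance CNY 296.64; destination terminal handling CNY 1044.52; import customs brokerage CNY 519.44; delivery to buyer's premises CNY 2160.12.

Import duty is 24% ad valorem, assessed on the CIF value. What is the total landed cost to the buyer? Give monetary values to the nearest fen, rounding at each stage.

FOB: the seller bears costs until goods are on board at the origin port; the buyer bears freight, insurance and all costs thereafter.
Already in the invoice (seller's account under FOB): inland to port — exclude.
CIF value = FOB price + freight + insurance = 103115.73 + 7332.97 + 296.64 = 110745.34
Import duty = 110745.34 × 24% = 26578.88
Buyer bears: freight 7332.97 + insurance 296.64 + destination terminal 1044.52 + brokerage 519.44 + delivery 2160.12 + duty 26578.88 = 37932.57
Landed cost = invoice 103115.73 + 37932.57 = 141048.30

Total landed cost: CNY 141048.30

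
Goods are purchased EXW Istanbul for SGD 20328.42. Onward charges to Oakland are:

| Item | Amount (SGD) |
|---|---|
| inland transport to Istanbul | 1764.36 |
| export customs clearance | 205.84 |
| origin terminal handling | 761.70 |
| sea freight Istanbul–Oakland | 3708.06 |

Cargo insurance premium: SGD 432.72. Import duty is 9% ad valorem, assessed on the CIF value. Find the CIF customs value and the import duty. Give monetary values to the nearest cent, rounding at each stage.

CIF value: SGD 27201.10; import duty: SGD 2448.10

CIF = EXW price + pre-shipment costs + freight + insurance
CIF = 20328.42 + 1764.36 + 205.84 + 761.70 + 3708.06 + 432.72 = 27201.10
Import duty = 27201.10 × 9% = 2448.10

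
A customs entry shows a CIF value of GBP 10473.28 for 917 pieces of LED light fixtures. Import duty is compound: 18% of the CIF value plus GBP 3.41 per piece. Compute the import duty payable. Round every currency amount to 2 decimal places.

Import duty: GBP 5012.16

Ad valorem component: 10473.28 × 18% = 1885.19
Specific component: 917 × 3.41 = 3126.97
Import duty = 1885.19 + 3126.97 = 5012.16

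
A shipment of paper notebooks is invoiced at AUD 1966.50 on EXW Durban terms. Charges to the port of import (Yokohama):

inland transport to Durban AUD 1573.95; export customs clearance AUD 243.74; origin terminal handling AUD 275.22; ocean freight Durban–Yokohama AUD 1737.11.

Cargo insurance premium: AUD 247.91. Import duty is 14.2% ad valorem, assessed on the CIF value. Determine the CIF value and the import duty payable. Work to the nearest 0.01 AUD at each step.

CIF value: AUD 6044.43; import duty: AUD 858.31

CIF = EXW price + pre-shipment costs + freight + insurance
CIF = 1966.50 + 1573.95 + 243.74 + 275.22 + 1737.11 + 247.91 = 6044.43
Import duty = 6044.43 × 14.2% = 858.31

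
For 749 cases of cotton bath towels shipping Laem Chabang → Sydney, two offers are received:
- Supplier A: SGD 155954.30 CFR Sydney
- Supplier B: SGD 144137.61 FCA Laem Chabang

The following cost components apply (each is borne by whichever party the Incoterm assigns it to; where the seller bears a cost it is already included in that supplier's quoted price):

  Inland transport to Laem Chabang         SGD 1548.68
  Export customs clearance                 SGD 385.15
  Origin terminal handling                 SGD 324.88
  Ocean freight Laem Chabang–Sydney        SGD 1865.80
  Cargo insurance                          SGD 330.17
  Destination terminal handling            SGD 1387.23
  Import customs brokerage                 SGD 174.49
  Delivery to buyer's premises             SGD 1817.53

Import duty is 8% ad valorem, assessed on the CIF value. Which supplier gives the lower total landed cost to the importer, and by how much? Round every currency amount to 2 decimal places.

Supplier B is cheaper by SGD 10396.09

Supplier A (CFR):
CIF value = CFR price + insurance = 155954.30 + 330.17 = 156284.47
Import duty = 156284.47 × 8% = 12502.76
Buyer bears (A): 330.17 + 1387.23 + 174.49 + 1817.53 = 3709.42
Landed cost (A) = invoice 155954.30 + 3709.42 + duty 12502.76 = 172166.48
Supplier B (FCA):
CIF value = FCA price + origin terminal + freight + insurance = 144137.61 + 324.88 + 1865.80 + 330.17 = 146658.46
Import duty = 146658.46 × 8% = 11732.68
Buyer bears (B): 324.88 + 1865.80 + 330.17 + 1387.23 + 174.49 + 1817.53 = 5900.10
Landed cost (B) = invoice 144137.61 + 5900.10 + duty 11732.68 = 161770.39
Difference = |172166.48 − 161770.39| = 10396.09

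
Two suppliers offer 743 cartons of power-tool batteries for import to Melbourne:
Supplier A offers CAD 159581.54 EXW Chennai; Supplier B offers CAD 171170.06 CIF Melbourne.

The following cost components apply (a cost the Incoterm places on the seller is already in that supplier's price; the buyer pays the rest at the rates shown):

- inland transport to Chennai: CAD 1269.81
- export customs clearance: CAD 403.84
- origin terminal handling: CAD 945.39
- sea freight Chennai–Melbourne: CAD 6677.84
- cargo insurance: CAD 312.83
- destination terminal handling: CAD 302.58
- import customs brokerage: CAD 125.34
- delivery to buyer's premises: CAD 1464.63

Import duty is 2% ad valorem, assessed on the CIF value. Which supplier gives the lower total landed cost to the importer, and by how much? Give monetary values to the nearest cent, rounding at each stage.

Supplier A is cheaper by CAD 2018.38

Supplier A (EXW):
CIF value = EXW price + inland to port + export clearance + origin terminal + freight + insurance = 159581.54 + 1269.81 + 403.84 + 945.39 + 6677.84 + 312.83 = 169191.25
Import duty = 169191.25 × 2% = 3383.83
Buyer bears (A): 1269.81 + 403.84 + 945.39 + 6677.84 + 312.83 + 302.58 + 125.34 + 1464.63 = 11502.26
Landed cost (A) = invoice 159581.54 + 11502.26 + duty 3383.83 = 174467.63
Supplier B (CIF):
The CIF price already equals the CIF value: 171170.06
Import duty = 171170.06 × 2% = 3423.40
Buyer bears (B): 302.58 + 125.34 + 1464.63 = 1892.55
Landed cost (B) = invoice 171170.06 + 1892.55 + duty 3423.40 = 176486.01
Difference = |174467.63 − 176486.01| = 2018.38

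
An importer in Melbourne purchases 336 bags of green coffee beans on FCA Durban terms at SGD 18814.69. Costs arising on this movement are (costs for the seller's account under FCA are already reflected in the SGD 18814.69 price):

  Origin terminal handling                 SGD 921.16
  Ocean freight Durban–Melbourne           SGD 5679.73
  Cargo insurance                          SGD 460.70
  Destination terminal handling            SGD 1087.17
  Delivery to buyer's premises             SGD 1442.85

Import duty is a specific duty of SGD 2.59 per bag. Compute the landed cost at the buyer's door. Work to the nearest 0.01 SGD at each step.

FCA: the seller delivers export-cleared goods to the carrier; the buyer bears costs from that point.
CIF value = FCA price + origin terminal + freight + insurance = 18814.69 + 921.16 + 5679.73 + 460.70 = 25876.28
Import duty = 336 × 2.59 = 870.24
Buyer bears: origin terminal 921.16 + freight 5679.73 + insurance 460.70 + destination terminal 1087.17 + delivery 1442.85 + duty 870.24 = 10461.85
Landed cost = invoice 18814.69 + 10461.85 = 29276.54

Total landed cost: SGD 29276.54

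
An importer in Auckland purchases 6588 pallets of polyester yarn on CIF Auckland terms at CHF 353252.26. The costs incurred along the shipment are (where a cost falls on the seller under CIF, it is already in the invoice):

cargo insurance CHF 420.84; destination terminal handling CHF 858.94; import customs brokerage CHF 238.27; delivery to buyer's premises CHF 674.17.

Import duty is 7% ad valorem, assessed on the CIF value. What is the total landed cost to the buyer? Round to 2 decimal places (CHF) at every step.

Total landed cost: CHF 379751.30

CIF: the seller pays costs through ocean freight and marine insurance to the destination port.
Already in the invoice (seller's account under CIF): insurance — exclude.
The CIF price already equals the CIF value: 353252.26
Import duty = 353252.26 × 7% = 24727.66
Buyer bears: destination terminal 858.94 + brokerage 238.27 + delivery 674.17 + duty 24727.66 = 26499.04
Landed cost = invoice 353252.26 + 26499.04 = 379751.30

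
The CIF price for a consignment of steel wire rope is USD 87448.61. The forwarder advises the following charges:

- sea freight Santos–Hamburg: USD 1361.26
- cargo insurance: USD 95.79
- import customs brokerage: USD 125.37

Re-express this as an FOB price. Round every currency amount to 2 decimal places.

Not relevant to the conversion: brokerage — on the buyer under both terms; not part of either seller's price.
From CIF to FOB, the seller no longer bears: freight, insurance.
FOB price = 87448.61 − 1361.26 − 95.79 = 85991.56

FOB price: USD 85991.56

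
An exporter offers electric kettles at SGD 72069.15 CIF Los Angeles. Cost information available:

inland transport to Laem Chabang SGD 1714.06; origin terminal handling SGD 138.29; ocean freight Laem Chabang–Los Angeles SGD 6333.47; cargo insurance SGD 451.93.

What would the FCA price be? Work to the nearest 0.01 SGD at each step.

Not relevant to the conversion: inland to port — on the seller under both CIF and FCA; already in the CIF price and stays in the FCA price.
From CIF to FCA, the seller no longer bears: origin terminal, freight, insurance.
FCA price = 72069.15 − 138.29 − 6333.47 − 451.93 = 65145.46

FCA price: SGD 65145.46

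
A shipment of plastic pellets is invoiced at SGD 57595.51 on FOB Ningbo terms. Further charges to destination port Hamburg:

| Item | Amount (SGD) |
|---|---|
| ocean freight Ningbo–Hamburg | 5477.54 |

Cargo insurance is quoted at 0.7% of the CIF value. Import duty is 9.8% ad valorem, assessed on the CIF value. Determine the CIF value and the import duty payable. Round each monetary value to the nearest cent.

Let C be the CIF value. C = FOB price + freight + 0.7% × C
C − 0.7% × C = 57595.51 + 5477.54
0.993 × C = 63073.05
C = 63073.05 / 0.993 = 63517.67
Insurance premium = 0.7% × 63517.67 = 444.62
Import duty = 63517.67 × 9.8% = 6224.73

CIF value: SGD 63517.67; import duty: SGD 6224.73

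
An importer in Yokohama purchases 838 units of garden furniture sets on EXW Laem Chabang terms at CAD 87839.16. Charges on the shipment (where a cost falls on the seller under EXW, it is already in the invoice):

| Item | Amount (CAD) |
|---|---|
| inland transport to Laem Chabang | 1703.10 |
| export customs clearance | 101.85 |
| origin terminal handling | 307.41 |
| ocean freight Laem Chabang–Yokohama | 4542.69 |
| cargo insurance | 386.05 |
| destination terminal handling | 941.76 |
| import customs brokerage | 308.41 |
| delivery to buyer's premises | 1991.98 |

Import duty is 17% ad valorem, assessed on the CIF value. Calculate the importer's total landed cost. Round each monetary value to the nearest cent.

EXW: the seller makes goods available at their premises; the buyer bears all onward costs.
CIF value = EXW price + inland to port + export clearance + origin terminal + freight + insurance = 87839.16 + 1703.10 + 101.85 + 307.41 + 4542.69 + 386.05 = 94880.26
Import duty = 94880.26 × 17% = 16129.64
Buyer bears: inland to port 1703.10 + export clearance 101.85 + origin terminal 307.41 + freight 4542.69 + insurance 386.05 + destination terminal 941.76 + brokerage 308.41 + delivery 1991.98 + duty 16129.64 = 26412.89
Landed cost = invoice 87839.16 + 26412.89 = 114252.05

Total landed cost: CAD 114252.05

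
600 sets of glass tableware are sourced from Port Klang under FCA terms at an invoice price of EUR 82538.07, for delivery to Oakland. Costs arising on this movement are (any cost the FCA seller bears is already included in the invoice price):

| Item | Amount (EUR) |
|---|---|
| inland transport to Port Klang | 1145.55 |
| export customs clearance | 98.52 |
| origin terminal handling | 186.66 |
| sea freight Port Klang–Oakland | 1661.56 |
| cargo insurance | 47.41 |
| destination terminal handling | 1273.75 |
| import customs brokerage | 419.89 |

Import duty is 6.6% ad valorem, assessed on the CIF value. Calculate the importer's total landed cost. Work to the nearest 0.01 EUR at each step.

FCA: the seller delivers export-cleared goods to the carrier; the buyer bears costs from that point.
Already in the invoice (seller's account under FCA): inland to port, export clearance — exclude.
CIF value = FCA price + origin terminal + freight + insurance = 82538.07 + 186.66 + 1661.56 + 47.41 = 84433.70
Import duty = 84433.70 × 6.6% = 5572.62
Buyer bears: origin terminal 186.66 + freight 1661.56 + insurance 47.41 + destination terminal 1273.75 + brokerage 419.89 + duty 5572.62 = 9161.89
Landed cost = invoice 82538.07 + 9161.89 = 91699.96

Total landed cost: EUR 91699.96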